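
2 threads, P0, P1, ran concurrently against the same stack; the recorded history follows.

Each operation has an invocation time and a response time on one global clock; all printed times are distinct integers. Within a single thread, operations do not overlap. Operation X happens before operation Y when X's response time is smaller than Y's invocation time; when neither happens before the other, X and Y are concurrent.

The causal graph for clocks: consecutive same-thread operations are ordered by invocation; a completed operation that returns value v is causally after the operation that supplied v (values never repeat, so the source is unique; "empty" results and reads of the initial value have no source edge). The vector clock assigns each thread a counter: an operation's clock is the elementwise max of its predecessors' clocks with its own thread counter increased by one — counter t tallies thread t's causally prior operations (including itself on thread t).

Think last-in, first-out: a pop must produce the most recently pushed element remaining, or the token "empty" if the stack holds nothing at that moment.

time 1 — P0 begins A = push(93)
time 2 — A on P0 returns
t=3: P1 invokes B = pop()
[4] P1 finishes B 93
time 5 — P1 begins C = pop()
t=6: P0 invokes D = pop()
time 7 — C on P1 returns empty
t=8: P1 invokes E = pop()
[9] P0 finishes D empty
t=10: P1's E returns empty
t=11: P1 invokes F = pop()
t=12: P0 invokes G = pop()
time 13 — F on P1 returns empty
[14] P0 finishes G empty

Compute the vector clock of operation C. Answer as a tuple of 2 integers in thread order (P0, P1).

(1, 2)

A (invocation 1): nothing precedes it; P0's component alone gives (1, 0)
B (invocation 3): componentwise max over VC(A)=(1, 0), +1 at P1, giving (1, 1)
D (invocation 6): componentwise max over VC(A)=(1, 0), +1 at P0, giving (2, 0)
C (invocation 5): componentwise max over VC(B)=(1, 1), +1 at P1, giving (1, 2)
G (invocation 12): componentwise max over VC(D)=(2, 0), +1 at P0, giving (3, 0)
E (invocation 8): componentwise max over VC(C)=(1, 2), +1 at P1, giving (1, 3)
F (invocation 11): componentwise max over VC(E)=(1, 3), +1 at P1, giving (1, 4)
target: VC(C) = (1, 2)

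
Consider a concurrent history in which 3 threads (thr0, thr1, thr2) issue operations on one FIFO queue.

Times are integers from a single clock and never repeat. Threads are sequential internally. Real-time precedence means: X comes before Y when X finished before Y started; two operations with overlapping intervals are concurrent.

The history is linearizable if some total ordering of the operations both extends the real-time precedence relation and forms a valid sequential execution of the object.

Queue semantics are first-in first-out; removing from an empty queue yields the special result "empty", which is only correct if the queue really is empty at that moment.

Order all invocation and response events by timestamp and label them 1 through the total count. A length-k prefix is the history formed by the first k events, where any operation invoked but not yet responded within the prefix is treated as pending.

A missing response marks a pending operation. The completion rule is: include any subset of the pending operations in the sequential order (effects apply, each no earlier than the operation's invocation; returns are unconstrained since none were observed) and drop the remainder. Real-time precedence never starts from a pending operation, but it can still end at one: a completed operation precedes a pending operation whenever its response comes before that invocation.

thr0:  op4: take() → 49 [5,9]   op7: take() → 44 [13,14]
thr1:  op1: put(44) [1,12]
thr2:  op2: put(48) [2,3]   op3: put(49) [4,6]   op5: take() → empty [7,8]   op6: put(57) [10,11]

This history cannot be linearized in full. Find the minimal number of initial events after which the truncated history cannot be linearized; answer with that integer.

8

one valid order for events 1..7 is op1, op2, op3:
after step 1 (op1 put(44) (pending, included)): queue <44>
after step 2 (op2 put(48)): queue <44,48>
after step 3 (op3 put(49)): queue <44,48,49>
once event 8 joins (op5's response, time 8), exhaustive search finds no witness
no completion choice of the 2 pending operations (op1, op4) rescues it — every subset was tried
for example op2, op3, op5 (pending dropped) fails at step 3: op5 take() → empty is not legal there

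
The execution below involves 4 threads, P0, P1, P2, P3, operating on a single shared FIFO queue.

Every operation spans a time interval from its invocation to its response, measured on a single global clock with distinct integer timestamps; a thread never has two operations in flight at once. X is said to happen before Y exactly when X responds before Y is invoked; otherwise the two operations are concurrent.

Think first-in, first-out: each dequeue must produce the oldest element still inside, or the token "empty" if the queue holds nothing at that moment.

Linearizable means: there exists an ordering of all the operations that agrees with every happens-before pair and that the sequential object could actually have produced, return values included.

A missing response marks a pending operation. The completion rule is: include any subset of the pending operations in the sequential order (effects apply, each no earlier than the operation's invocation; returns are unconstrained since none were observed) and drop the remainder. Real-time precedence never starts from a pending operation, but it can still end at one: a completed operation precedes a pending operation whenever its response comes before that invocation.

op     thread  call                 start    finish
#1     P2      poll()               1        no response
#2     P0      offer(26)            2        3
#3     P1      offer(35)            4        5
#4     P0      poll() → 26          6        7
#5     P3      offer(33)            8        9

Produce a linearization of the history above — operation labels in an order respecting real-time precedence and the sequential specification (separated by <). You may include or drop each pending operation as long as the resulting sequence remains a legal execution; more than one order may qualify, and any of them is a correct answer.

step 1: #1 poll() (pending, included) — queue <>
step 2: #2 offer(26) — queue <26>
step 3: #3 offer(35) — queue <26,35>
step 4: #4 poll() → 26 — queue <35>
step 5: #5 offer(33) — queue <35,33>

#1 < #2 < #3 < #4 < #5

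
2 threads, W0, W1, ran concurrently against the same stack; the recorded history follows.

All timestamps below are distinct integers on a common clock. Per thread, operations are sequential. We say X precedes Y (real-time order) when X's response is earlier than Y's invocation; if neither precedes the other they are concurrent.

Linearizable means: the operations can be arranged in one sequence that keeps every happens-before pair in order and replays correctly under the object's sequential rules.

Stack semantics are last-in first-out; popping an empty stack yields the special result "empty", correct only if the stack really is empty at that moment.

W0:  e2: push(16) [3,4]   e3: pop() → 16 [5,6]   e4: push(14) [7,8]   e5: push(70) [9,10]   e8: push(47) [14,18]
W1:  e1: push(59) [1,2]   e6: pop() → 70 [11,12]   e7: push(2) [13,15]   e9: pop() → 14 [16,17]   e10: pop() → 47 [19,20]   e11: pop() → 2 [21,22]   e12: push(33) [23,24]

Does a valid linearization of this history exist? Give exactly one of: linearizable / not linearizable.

not linearizable

events 1..16 are fine; event 17 — the response of e9 at time 17 — makes the prefix non-linearizable
one real-time candidate order over the 8 completed operations — the stack replay rejects it
no escape via the 1 pending operation (e8): every completion choice fails
one such order, e1, e2, e3, e4, e5, e6, e7, e9 (pending dropped), breaks at step 8 where e9 pop() → 14 is illegal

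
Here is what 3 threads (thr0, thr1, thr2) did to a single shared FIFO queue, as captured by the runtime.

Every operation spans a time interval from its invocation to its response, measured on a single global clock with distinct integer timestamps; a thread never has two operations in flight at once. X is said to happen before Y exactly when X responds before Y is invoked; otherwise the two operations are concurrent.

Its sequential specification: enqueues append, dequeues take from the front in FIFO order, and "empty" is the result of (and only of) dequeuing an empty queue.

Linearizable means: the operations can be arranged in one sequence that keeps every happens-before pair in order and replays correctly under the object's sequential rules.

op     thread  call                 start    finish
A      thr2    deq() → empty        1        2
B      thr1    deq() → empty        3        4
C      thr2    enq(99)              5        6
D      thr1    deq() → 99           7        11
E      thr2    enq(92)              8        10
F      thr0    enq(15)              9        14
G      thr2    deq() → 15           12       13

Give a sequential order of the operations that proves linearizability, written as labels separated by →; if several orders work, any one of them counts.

after step 1 (A deq() → empty): queue <>
after step 2 (B deq() → empty): queue <>
after step 3 (C enq(99)): queue <99>
after step 4 (D deq() → 99): queue <>
after step 5 (F enq(15)): queue <15>
after step 6 (E enq(92)): queue <15,92>
after step 7 (G deq() → 15): queue <92>

A → B → C → D → F → E → G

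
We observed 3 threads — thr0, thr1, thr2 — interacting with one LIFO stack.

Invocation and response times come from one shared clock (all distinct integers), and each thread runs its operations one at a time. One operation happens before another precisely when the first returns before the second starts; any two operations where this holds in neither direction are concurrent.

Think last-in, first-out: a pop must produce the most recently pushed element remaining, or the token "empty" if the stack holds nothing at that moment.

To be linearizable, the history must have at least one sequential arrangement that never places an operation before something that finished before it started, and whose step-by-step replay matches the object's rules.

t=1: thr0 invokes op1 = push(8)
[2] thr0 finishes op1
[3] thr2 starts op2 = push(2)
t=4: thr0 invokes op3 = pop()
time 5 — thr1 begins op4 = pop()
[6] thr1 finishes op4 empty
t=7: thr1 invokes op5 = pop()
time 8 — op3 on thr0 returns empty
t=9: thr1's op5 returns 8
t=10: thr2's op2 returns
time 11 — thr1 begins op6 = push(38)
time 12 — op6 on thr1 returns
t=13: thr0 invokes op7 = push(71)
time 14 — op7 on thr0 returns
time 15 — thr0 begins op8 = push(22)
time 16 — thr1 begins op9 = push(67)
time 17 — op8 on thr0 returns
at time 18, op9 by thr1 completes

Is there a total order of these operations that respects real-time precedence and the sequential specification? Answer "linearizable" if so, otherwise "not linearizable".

the violation lands at event 8, op3's response at time 8: events 1..7 linearize, events 1..8 do not
every one of the 2 real-time-consistent orders over 3 completed LIFO stack ops fails the sequential spec
include/drop combinations of the 2 pending operations (op2, op5) were all tried; none helps
for example op1, op3, op4 (pending dropped) fails at step 2: op3 pop() → empty is not legal there
for example op1, op4, op3 (pending dropped) fails at step 2: op4 pop() → empty is not legal there

not linearizable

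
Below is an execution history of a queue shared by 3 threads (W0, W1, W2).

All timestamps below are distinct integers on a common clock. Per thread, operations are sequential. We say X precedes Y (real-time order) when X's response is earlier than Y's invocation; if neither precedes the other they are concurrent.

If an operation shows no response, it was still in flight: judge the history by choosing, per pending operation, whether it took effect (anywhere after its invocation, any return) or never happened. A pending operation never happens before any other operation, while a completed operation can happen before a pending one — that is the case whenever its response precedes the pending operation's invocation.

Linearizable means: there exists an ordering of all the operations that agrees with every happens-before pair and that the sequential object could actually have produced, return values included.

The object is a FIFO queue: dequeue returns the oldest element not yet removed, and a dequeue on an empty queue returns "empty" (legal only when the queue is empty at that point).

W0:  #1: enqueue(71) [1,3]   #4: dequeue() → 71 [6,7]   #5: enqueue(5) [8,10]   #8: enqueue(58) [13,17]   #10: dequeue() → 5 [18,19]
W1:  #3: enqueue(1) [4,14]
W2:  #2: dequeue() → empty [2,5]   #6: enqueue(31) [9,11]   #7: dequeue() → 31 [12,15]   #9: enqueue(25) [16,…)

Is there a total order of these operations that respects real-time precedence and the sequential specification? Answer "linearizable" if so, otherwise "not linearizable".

linearizable

witness order: #2, #1, #4, #6, #5, #3, #7, #8, #9, #10
after step 1 (#2 dequeue() → empty): queue <>
after step 2 (#1 enqueue(71)): queue <71>
after step 3 (#4 dequeue() → 71): queue <>
after step 4 (#6 enqueue(31)): queue <31>
after step 5 (#5 enqueue(5)): queue <31,5>
after step 6 (#3 enqueue(1)): queue <31,5,1>
after step 7 (#7 dequeue() → 31): queue <5,1>
after step 8 (#8 enqueue(58)): queue <5,1,58>
after step 9 (#9 enqueue(25) (pending, included)): queue <5,1,58,25>
after step 10 (#10 dequeue() → 5): queue <1,58,25>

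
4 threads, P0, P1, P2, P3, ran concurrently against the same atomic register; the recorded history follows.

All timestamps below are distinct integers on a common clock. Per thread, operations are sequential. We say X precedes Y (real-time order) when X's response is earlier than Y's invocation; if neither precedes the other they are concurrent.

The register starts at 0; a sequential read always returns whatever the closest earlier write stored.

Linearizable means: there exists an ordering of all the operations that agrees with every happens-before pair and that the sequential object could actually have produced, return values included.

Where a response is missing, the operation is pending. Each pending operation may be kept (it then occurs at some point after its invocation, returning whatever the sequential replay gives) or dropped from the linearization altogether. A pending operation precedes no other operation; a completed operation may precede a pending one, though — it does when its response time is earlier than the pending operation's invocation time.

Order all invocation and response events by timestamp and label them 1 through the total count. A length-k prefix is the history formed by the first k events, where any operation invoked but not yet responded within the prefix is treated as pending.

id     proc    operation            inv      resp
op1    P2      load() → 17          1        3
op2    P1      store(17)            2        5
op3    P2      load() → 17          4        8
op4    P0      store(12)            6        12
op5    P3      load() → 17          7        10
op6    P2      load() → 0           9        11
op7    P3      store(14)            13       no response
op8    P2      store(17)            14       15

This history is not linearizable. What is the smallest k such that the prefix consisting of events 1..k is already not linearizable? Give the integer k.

11

events 1..10 are still linearizable — one witness is op2, op1, op3, op5:
after step 1 (op2 store(17)): value 17
after step 2 (op1 load() → 17): value 17
after step 3 (op3 load() → 17): value 17
after step 4 (op5 load() → 17): value 17
event 11 — op6's response, time 11 — after it, nothing linearizes
including or dropping the 1 pending operation (op4) in any combination fails
one such order, op1, op2, op3, op5, op6 (pending dropped), breaks at step 1 where op1 load() → 17 is illegal
one such order, op1, op2, op3, op6, op5 (pending dropped), breaks at step 1 where op1 load() → 17 is illegal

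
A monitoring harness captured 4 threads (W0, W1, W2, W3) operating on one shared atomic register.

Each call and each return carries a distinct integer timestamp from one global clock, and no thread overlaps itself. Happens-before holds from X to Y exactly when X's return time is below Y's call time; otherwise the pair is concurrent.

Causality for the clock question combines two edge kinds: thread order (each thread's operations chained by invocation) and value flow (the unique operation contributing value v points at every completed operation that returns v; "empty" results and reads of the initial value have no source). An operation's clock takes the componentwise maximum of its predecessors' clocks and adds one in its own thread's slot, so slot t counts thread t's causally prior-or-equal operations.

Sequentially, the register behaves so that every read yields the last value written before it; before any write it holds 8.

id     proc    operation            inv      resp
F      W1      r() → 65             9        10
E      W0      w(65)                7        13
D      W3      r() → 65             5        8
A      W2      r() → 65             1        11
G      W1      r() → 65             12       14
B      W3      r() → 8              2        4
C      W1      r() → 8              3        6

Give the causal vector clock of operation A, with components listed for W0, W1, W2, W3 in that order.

VC(B, invoked at 2): no causal predecessors; +1 on W3 → (0, 0, 0, 1)
VC(C, invoked at 3): no causal predecessors; +1 on W1 → (0, 1, 0, 0)
VC(E, invoked at 7): no causal predecessors; +1 on W0 → (1, 0, 0, 0)
A (invocation 1): componentwise max over VC(E)=(1, 0, 0, 0), +1 at W2, giving (1, 0, 1, 0)
D (invocation 5): componentwise max over VC(B)=(0, 0, 0, 1), VC(E)=(1, 0, 0, 0), +1 at W3, giving (1, 0, 0, 2)
F (invocation 9): componentwise max over VC(C)=(0, 1, 0, 0), VC(E)=(1, 0, 0, 0), +1 at W1, giving (1, 2, 0, 0)
G (invocation 12): componentwise max over VC(E)=(1, 0, 0, 0), VC(F)=(1, 2, 0, 0), +1 at W1, giving (1, 3, 0, 0)
target: VC(A) = (1, 0, 1, 0)

(1, 0, 1, 0)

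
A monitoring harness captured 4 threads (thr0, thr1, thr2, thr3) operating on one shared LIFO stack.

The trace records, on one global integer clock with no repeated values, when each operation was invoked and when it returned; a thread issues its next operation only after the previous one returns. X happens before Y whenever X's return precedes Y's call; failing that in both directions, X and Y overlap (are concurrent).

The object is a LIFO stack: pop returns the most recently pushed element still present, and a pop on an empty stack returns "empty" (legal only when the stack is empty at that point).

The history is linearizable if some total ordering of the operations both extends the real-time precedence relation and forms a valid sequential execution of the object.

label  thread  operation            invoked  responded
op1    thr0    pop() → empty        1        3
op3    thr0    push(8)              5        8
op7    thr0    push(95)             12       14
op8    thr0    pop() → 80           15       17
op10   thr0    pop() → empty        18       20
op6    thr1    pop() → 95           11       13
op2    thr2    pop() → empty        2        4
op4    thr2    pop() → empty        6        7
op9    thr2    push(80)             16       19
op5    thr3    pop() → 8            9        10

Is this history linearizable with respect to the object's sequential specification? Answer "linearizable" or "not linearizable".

witness order: op1, op2, op4, op3, op5, op7, op6, op9, op8, op10
step 1: op1 pop() → empty — stack <>
step 2: op2 pop() → empty — stack <>
step 3: op4 pop() → empty — stack <>
step 4: op3 push(8) — stack <8>
step 5: op5 pop() → 8 — stack <>
step 6: op7 push(95) — stack <95>
step 7: op6 pop() → 95 — stack <>
step 8: op9 push(80) — stack <80>
step 9: op8 pop() → 80 — stack <>
step 10: op10 pop() → empty — stack <>

linearizable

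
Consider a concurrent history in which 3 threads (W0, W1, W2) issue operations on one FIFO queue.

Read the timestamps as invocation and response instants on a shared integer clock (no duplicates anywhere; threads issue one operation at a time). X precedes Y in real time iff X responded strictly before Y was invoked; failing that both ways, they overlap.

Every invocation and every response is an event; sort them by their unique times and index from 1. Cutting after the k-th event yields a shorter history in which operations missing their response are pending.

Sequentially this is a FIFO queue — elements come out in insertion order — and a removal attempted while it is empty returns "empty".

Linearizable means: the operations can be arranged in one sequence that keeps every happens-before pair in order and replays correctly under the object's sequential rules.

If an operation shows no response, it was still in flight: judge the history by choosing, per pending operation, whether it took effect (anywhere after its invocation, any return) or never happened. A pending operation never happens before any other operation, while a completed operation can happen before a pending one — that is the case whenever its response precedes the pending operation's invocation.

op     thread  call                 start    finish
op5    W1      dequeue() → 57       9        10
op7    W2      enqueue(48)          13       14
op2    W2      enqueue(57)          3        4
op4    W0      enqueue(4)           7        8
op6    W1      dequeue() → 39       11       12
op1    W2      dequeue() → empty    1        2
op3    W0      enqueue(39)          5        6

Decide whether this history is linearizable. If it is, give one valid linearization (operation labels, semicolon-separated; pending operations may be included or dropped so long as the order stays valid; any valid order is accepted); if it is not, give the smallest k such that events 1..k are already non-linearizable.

linearizable — witness: op1; op2; op3; op4; op5; op6; op7

step 1: op1 dequeue() → empty — queue <>
step 2: op2 enqueue(57) — queue <57>
step 3: op3 enqueue(39) — queue <57,39>
step 4: op4 enqueue(4) — queue <57,39,4>
step 5: op5 dequeue() → 57 — queue <39,4>
step 6: op6 dequeue() → 39 — queue <4>
step 7: op7 enqueue(48) — queue <4,48>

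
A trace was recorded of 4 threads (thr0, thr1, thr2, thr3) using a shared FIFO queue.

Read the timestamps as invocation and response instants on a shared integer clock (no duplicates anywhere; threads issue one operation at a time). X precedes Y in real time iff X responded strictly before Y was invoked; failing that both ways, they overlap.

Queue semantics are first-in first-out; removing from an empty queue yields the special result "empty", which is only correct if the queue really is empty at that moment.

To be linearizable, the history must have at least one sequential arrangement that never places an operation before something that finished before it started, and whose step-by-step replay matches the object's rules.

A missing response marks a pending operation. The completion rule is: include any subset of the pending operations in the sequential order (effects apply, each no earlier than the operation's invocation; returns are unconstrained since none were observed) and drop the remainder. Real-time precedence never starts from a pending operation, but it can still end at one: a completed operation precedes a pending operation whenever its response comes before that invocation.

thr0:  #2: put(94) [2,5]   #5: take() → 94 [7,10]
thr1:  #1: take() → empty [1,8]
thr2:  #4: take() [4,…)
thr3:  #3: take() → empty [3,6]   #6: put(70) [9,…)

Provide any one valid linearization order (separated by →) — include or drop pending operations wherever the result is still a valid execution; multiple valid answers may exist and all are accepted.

#1 → #3 → #2 → #5

1. #1 take() → empty, leaving queue <>
2. #3 take() → empty, leaving queue <>
3. #2 put(94), leaving queue <94>
4. #5 take() → 94, leaving queue <>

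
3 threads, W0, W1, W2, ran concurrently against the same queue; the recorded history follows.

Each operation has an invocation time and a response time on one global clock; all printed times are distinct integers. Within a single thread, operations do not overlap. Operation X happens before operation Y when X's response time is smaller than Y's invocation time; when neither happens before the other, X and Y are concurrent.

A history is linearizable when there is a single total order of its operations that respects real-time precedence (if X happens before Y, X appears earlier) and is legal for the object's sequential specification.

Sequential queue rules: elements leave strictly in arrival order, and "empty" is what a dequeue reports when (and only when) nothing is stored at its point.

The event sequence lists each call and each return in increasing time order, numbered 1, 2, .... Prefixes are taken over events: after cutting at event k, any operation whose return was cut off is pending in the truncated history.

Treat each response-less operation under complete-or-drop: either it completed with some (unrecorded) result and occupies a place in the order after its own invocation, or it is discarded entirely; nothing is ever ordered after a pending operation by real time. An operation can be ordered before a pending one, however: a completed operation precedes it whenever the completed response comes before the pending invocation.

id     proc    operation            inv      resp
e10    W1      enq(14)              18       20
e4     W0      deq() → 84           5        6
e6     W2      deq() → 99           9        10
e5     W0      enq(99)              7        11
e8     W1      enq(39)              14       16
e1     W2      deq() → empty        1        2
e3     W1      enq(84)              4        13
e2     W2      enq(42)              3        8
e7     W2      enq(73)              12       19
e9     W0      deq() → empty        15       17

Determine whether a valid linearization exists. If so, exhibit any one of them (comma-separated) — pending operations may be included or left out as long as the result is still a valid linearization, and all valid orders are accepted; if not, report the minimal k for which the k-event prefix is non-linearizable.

prefix check: 1..16 passes, 1..17 fails once e9's time-17 response joins
checked exhaustively: 50 real-time-consistent orders of 8 completed operations, zero legal queue replays
every completion of the 1 pending operation (e7) was checked; none linearizes
for example e1, e2, e3, e4, e5, e6, e8, e9 (pending dropped) fails at step 4: e4 deq() → 84 is not legal there
for example e1, e2, e3, e4, e5, e6, e9, e8 (pending dropped) fails at step 4: e4 deq() → 84 is not legal there

not linearizable — minimal violating prefix: 17 events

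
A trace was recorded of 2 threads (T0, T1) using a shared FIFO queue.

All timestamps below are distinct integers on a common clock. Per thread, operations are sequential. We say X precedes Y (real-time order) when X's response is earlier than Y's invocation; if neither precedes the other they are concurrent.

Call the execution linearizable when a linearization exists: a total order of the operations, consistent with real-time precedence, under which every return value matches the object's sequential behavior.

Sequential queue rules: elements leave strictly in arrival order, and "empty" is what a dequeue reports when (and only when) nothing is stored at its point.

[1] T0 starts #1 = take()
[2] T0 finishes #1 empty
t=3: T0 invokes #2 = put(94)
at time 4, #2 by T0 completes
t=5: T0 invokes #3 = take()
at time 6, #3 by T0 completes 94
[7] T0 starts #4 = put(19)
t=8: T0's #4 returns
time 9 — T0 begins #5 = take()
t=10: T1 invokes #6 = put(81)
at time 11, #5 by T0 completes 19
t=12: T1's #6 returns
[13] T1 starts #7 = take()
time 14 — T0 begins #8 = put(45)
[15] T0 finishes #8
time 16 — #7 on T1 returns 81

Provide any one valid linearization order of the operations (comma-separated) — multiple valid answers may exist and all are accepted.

#1, #2, #3, #4, #5, #6, #7, #8

after step 1 (#1 take() → empty): queue <>
after step 2 (#2 put(94)): queue <94>
after step 3 (#3 take() → 94): queue <>
after step 4 (#4 put(19)): queue <19>
after step 5 (#5 take() → 19): queue <>
after step 6 (#6 put(81)): queue <81>
after step 7 (#7 take() → 81): queue <>
after step 8 (#8 put(45)): queue <45>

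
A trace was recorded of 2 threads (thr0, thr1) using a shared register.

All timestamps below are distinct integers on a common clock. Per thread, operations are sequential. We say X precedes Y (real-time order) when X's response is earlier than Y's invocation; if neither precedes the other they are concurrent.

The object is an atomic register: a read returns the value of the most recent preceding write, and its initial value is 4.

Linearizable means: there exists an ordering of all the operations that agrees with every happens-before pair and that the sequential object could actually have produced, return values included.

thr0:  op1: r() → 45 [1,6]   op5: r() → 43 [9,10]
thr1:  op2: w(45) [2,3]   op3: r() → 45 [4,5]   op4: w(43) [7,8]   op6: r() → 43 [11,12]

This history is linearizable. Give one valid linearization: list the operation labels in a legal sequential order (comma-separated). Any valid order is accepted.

after step 1 (op2 w(45)): value 45
after step 2 (op1 r() → 45): value 45
after step 3 (op3 r() → 45): value 45
after step 4 (op4 w(43)): value 43
after step 5 (op5 r() → 43): value 43
after step 6 (op6 r() → 43): value 43

op2, op1, op3, op4, op5, op6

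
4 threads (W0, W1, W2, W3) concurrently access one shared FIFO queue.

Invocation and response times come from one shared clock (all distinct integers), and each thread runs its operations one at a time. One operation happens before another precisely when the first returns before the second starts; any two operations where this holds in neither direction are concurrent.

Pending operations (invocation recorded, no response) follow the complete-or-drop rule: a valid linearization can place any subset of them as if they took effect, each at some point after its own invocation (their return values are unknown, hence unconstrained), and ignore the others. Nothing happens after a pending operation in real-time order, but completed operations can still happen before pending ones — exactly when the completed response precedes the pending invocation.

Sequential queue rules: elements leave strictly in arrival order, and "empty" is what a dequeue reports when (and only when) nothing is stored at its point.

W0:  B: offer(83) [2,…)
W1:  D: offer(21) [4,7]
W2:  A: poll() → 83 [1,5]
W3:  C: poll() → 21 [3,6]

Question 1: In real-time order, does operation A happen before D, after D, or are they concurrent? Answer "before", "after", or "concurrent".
concurrent

A spans [1,5], D spans [4,7]
the intervals overlap in both directions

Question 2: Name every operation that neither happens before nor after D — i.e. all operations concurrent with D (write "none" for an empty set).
A, B, C

D spans [4,7]: anything still running between times 4 and 7 counts as concurrent
A [1,5]: concurrent
B [2,…): concurrent
C [3,6]: concurrent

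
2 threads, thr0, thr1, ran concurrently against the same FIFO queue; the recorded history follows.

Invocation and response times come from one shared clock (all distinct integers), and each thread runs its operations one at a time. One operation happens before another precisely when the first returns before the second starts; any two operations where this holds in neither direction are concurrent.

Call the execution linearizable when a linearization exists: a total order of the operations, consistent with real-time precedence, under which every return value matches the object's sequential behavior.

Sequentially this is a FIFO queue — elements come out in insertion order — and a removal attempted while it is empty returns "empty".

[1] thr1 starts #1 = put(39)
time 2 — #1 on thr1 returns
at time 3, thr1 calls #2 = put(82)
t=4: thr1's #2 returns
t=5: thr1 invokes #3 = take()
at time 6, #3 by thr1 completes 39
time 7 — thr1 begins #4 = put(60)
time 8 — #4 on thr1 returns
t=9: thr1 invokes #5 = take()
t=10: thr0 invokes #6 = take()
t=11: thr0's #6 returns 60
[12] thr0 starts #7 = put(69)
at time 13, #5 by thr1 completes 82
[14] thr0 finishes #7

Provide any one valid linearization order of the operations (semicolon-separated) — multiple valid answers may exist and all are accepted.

step 1: #1 put(39) — queue <39>
step 2: #2 put(82) — queue <39,82>
step 3: #3 take() → 39 — queue <82>
step 4: #4 put(60) — queue <82,60>
step 5: #5 take() → 82 — queue <60>
step 6: #6 take() → 60 — queue <>
step 7: #7 put(69) — queue <69>

#1; #2; #3; #4; #5; #6; #7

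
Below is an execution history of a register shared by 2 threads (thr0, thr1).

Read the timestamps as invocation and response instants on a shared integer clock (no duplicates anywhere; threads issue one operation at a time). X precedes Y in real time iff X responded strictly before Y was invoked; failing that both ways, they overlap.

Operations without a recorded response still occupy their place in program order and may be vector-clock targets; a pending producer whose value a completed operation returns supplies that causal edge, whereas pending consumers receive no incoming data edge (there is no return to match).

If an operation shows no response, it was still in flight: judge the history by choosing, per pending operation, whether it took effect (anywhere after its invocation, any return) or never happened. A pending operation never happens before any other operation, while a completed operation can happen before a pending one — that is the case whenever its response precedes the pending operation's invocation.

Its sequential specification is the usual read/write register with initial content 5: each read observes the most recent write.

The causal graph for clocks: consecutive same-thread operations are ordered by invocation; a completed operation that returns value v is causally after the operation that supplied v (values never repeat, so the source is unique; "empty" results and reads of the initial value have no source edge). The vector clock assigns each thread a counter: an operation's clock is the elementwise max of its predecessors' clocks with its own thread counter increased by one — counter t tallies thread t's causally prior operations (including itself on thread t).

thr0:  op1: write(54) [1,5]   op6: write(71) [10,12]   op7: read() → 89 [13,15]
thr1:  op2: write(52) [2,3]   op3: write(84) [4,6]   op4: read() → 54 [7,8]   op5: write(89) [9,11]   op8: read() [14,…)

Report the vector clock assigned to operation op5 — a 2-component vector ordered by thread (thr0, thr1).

(1, 4)

invoked at 2, op2 has no predecessors; its own thr1 bump gives (0, 1)
invoked at 1, op1 has no predecessors; its own thr0 bump gives (1, 0)
VC(op3, invoked at 4): max of VC(op2)=(0, 1), then +1 on thread thr1 → (0, 2)
VC(op6, invoked at 10): max of VC(op1)=(1, 0), then +1 on thread thr0 → (2, 0)
VC(op4, invoked at 7): max of VC(op1)=(1, 0), VC(op3)=(0, 2), then +1 on thread thr1 → (1, 3)
VC(op5, invoked at 9): max of VC(op4)=(1, 3), then +1 on thread thr1 → (1, 4)
VC(op8, invoked at 14): max of VC(op5)=(1, 4), then +1 on thread thr1 → (1, 5)
VC(op7, invoked at 13): max of VC(op5)=(1, 4), VC(op6)=(2, 0), then +1 on thread thr0 → (3, 4)
target: VC(op5) = (1, 4)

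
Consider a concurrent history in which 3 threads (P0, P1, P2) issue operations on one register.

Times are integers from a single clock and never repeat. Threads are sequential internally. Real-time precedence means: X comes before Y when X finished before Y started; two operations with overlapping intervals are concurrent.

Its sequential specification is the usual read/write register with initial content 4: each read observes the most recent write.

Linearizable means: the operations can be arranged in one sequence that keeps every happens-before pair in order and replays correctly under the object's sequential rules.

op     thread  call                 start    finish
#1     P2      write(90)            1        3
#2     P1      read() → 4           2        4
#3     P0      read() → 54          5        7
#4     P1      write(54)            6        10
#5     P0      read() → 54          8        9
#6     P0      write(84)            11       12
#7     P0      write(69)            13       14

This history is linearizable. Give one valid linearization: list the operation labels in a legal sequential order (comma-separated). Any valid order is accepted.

step 1: #2 read() → 4 — value 4
step 2: #1 write(90) — value 90
step 3: #4 write(54) — value 54
step 4: #3 read() → 54 — value 54
step 5: #5 read() → 54 — value 54
step 6: #6 write(84) — value 84
step 7: #7 write(69) — value 69

#2, #1, #4, #3, #5, #6, #7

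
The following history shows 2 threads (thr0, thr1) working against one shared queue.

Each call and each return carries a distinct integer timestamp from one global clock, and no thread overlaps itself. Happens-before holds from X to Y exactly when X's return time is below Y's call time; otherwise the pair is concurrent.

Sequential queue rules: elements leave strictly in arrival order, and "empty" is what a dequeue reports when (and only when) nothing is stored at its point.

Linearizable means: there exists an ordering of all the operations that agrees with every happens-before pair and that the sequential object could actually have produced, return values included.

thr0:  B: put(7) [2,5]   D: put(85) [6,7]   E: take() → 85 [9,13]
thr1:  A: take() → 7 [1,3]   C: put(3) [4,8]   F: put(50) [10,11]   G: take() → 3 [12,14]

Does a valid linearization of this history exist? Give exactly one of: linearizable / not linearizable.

witness order: B, A, C, D, F, G, E
step 1: B put(7) — queue <7>
step 2: A take() → 7 — queue <>
step 3: C put(3) — queue <3>
step 4: D put(85) — queue <3,85>
step 5: F put(50) — queue <3,85,50>
step 6: G take() → 3 — queue <85,50>
step 7: E take() → 85 — queue <50>

linearizable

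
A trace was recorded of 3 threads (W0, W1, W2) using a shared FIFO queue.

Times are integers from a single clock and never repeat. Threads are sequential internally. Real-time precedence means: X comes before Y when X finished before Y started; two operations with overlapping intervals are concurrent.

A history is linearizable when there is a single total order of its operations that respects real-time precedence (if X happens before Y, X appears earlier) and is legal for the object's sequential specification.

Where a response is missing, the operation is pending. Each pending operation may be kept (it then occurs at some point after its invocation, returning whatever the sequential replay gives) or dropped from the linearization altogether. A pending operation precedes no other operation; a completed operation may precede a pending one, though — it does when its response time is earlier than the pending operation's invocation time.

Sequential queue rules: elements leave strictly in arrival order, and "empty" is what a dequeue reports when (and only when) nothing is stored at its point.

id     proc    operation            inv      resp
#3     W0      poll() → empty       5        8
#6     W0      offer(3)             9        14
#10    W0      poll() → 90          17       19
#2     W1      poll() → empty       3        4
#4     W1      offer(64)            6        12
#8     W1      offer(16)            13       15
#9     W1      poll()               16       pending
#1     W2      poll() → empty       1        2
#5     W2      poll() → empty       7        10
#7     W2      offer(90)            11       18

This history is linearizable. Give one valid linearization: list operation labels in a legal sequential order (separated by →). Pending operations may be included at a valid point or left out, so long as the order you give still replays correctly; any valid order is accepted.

#1 → #2 → #3 → #5 → #4 → #7 → #6 → #8 → #9 → #10

step 1: #1 poll() → empty — queue <>
step 2: #2 poll() → empty — queue <>
step 3: #3 poll() → empty — queue <>
step 4: #5 poll() → empty — queue <>
step 5: #4 offer(64) — queue <64>
step 6: #7 offer(90) — queue <64,90>
step 7: #6 offer(3) — queue <64,90,3>
step 8: #8 offer(16) — queue <64,90,3,16>
step 9: #9 poll() (pending, included) — queue <90,3,16>
step 10: #10 poll() → 90 — queue <3,16>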